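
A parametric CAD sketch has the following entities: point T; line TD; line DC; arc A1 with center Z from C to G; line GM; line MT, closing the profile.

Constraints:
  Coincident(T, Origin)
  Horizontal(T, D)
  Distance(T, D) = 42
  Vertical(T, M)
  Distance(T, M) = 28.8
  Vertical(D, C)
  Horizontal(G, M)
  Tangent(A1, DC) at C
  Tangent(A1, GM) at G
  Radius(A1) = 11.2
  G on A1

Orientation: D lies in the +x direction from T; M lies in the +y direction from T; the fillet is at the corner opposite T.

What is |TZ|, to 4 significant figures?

35.47

T and M share the same x with |TM| = 28.8 and M on the +y side, so M = (0.000, 28.80). The virtual corner opposite T is at (42.00, 28.80). A1 meets DC tangentially, so ZC is at right angles to DC and tangency of A1 to GM means the radius ZG is perpendicular to GM, with radius 11.2, so the center Z sits 11.2 in from both sides at Z = (30.80, 17.60). Then |TZ| = |Z − T| = 35.47.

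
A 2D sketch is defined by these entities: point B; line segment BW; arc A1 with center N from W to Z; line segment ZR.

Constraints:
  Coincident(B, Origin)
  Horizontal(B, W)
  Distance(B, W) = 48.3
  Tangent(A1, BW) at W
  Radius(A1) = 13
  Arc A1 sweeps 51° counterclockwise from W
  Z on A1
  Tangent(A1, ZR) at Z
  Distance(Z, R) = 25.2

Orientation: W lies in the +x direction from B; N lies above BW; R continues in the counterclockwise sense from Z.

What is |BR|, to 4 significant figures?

78.17

On A1, W sits at bearing -90° from N; a 51° counterclockwise sweep puts Z at bearing -39°, so Z = N + 13.0·(cos -39°, sin -39°) = (58.40, 4.819). Since A1 is tangent to ZR there, NZ ⟂ ZR, so ZR runs along (−sin -39°, cos -39°); with |ZR| = 25.2, R = (74.26, 24.40). Then |BR| = |R − B| = 78.17.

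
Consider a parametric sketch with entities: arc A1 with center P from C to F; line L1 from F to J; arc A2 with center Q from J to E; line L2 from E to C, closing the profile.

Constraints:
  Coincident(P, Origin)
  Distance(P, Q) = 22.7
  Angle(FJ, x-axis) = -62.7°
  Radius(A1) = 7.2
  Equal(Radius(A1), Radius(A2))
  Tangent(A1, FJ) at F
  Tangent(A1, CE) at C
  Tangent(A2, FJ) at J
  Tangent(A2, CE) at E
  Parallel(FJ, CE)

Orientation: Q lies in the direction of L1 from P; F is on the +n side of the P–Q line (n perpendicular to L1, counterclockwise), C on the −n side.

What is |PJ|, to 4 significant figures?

23.81

The slot axis is L1's direction at -62.7°, so u = (cos -62.7°, sin -62.7°) = (0.4586, -0.8886) and n = (−sin -62.7°, cos -62.7°) = (0.8886, 0.4586). P is at the origin and Q lies 22.7 along u from P, so Q = 22.7·u = (10.41, -20.17). Tangency of A1 to both parallel lines with radius 7.2 puts F and C at P ± 7.2·n: F = (6.398, 3.302), C = (-6.398, -3.302). Equal radii place J and E the same way about Q: J = Q + 7.2·n = (16.81, -16.87), E = Q − 7.2·n = (4.013, -23.47). Then |PJ| = |J − P| = 23.81.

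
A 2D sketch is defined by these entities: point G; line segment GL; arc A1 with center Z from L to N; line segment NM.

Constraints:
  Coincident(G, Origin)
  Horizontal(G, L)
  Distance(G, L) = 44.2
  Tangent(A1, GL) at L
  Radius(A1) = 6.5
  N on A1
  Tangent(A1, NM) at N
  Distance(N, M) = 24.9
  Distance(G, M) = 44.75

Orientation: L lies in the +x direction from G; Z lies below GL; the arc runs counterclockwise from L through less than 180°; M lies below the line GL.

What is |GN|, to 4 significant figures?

38.18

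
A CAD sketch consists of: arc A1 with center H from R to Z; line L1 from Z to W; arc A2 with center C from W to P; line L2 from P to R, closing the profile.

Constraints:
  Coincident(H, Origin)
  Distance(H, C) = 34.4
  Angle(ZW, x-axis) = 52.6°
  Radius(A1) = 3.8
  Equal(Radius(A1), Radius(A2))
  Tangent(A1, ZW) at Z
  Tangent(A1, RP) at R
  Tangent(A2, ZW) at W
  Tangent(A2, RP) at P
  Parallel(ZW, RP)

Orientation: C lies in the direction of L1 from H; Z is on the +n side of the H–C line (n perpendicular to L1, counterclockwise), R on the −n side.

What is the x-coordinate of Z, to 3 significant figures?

-3.02

The slot axis is L1's direction at 52.6°, so u = (cos 52.6°, sin 52.6°) = (0.607, 0.794) and n = (−sin 52.6°, cos 52.6°) = (-0.794, 0.607). H is at the origin and C lies 34.4 along u from H, so C = 34.4·u = (20.9, 27.3). Tangency of A1 to both parallel lines with radius 3.8 puts Z and R at H ± 3.8·n: Z = (-3.02, 2.31), R = (3.02, -2.31). So Z.x = -3.02.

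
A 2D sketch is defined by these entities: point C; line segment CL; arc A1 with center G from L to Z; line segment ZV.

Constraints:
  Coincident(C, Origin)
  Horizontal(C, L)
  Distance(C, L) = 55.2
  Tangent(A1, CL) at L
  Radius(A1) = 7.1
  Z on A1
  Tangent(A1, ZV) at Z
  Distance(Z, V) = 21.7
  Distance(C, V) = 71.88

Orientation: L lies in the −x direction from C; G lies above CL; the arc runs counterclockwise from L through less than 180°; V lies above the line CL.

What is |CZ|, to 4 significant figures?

51.98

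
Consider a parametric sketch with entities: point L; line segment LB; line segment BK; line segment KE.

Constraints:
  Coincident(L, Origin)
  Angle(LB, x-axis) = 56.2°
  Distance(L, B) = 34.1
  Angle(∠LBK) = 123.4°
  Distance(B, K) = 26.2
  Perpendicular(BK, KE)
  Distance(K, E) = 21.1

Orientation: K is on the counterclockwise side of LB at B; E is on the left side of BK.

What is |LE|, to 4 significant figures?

45.57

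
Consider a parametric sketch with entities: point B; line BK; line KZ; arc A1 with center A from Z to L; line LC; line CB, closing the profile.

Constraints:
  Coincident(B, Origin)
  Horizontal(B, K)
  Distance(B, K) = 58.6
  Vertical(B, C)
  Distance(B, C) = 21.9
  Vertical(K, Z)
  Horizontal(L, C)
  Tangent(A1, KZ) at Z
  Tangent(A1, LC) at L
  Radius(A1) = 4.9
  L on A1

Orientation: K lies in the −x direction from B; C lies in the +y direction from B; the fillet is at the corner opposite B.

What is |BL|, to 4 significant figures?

57.99

B is at the origin; BK is horizontal with |BK| = 58.6 and K on the −x side, so K = (-58.60, 0.000). B and C share the same x with |BC| = 21.9 and C on the +y side, so C = (0.000, 21.90). The virtual corner opposite B is at (-58.60, 21.90). The tangent condition forces AZ to be normal to KZ and tangency of A1 to LC means the radius AL is perpendicular to LC, with radius 4.9, so the center A sits 4.9 in from both sides at A = (-53.70, 17.00). That places the tangent points at Z = (-58.60, 17.00) on KZ and L = (-53.70, 21.90) on LC. Then |BL| = |L − B| = 57.99.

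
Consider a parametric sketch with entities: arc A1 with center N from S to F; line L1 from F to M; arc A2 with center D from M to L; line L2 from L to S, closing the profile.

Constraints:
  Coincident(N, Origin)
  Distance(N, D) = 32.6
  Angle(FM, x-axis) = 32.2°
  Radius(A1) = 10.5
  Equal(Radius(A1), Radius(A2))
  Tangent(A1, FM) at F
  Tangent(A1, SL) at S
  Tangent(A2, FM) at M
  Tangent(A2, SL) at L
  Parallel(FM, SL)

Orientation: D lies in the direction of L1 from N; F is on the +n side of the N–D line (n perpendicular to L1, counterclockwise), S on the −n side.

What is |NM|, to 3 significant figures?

34.2

The slot axis is L1's direction at 32.2°, so u = (cos 32.2°, sin 32.2°) = (0.846, 0.533) and n = (−sin 32.2°, cos 32.2°) = (-0.533, 0.846). N is at the origin and D lies 32.6 along u from N, so D = 32.6·u = (27.6, 17.4). Tangency of A1 to both parallel lines with radius 10.5 puts F and S at N ± 10.5·n: F = (-5.60, 8.89), S = (5.60, -8.89). Equal radii place M and L the same way about D: M = D + 10.5·n = (22.0, 26.3), L = D − 10.5·n = (33.2, 8.49). Then |NM| = |M − N| = 34.2.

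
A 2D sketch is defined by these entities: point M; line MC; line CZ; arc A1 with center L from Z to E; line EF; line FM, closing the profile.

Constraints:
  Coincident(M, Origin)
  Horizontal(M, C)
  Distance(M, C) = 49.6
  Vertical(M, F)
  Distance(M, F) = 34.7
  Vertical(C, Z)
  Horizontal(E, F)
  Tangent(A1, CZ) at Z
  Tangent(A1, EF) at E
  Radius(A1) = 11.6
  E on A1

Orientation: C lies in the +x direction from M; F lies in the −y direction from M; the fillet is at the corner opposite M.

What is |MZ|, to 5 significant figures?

54.715

M is at the origin; M and C share the same y with |MC| = 49.6 and C on the +x side, so C = (49.600, 0.0000). M and F share the same x with |MF| = 34.7 and F on the −y side, so F = (0.0000, -34.700). The virtual corner opposite M is at (49.600, -34.700). Tangency of A1 to CZ means the radius LZ is perpendicular to CZ and the tangent condition forces LE to be normal to EF, with radius 11.6, so the center L sits 11.6 in from both sides at L = (38.000, -23.100). That places the tangent points at Z = (49.600, -23.100) on CZ and E = (38.000, -34.700) on EF. Then |MZ| = |Z − M| = 54.715.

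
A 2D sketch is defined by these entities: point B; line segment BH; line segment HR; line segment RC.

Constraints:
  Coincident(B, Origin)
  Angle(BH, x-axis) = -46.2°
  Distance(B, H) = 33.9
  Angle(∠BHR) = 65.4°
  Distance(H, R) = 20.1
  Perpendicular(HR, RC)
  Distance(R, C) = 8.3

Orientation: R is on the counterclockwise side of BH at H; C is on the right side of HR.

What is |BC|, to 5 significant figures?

39.579

B is at the origin; BH runs at -46.2° with length 33.9, so H = 33.9·(cos -46.2°, sin -46.2°) = (23.464, -24.468). ∠BHR = 65.4°, so HR runs at -46.2° + (180° − 65.4°) = 68.400° from the x-axis; with |HR| = 20.1, R = H + 20.1·(cos 68.400°, sin 68.400°) = (30.863, -5.7792). The perpendicularity gives RC at right angles to HR; with |RC| = 8.3 on the right of HR, C = R + 8.3·(0.92978, -0.36812) = (38.580, -8.8346). Then |BC| = |C − B| = 39.579.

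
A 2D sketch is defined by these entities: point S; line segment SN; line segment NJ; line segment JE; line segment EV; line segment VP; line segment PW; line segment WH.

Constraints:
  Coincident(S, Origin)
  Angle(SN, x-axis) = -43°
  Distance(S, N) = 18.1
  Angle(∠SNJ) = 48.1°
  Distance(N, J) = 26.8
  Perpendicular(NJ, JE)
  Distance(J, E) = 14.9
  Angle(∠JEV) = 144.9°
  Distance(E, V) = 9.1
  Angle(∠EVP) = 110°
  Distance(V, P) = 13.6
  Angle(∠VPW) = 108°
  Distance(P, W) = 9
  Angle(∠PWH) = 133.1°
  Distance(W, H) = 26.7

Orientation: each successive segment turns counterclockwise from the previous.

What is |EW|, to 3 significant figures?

19.5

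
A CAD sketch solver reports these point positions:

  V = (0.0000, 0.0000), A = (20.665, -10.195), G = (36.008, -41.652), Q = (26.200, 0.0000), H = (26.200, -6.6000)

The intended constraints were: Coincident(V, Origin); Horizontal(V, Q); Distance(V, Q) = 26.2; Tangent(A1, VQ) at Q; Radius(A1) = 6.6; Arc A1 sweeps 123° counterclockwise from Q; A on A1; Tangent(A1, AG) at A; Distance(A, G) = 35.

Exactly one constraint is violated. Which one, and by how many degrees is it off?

Tangent(A1, AG) at A — off by 7.00°.

V = (0.00, 0.00) ✓; V.y = 0.00, Q.y = 0.00 ✓; |VQ| = 26.20 ✓; ∠(HQ, QV) = 90.00° ✓; |HQ| = 6.600 ✓; bearing(H→A) − bearing(H→Q) = 123.0° ✓; |HA| = 6.600 ✓; ∠(HA, AG) = 97.00° ✗; |AG| = 35.00 ✓.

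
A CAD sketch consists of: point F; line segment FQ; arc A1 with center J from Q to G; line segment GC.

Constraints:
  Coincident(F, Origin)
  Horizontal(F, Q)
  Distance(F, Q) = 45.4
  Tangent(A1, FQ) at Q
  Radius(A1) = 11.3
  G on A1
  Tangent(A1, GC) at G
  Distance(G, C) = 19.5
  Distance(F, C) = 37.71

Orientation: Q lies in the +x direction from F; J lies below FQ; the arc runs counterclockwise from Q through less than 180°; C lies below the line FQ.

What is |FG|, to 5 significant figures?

35.599

Checks: F = (0.00, 0.00) ✓; |JG| = 11.30 ✓; ∠(JG, GC) = 90.00° ✓; |GC| = 19.50 ✓; |FC| = 37.71 ✓.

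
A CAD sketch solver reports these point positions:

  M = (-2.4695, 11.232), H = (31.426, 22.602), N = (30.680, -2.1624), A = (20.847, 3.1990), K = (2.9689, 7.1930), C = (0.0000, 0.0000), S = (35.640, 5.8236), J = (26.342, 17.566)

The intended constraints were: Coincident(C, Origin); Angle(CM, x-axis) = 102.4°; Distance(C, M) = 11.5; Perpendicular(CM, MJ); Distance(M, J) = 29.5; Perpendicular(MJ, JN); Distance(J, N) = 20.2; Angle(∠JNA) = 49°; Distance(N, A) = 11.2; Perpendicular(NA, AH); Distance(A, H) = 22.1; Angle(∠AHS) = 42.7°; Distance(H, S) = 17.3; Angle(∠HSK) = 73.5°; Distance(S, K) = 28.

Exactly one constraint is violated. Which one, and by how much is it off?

Distance(S, K) = 28 — off by 4.70.

C = (0.00, 0.00) ✓; CM at 102.4° ✓; |CM| = 11.50 ✓; ∠(CM, MJ) = 90.00° ✓; |MJ| = 29.50 ✓; ∠(MJ, JN) = 90.00° ✓; |JN| = 20.20 ✓; ∠JNA = 49.00° ✓; |NA| = 11.20 ✓; ∠(NA, AH) = 90.00° ✓; |AH| = 22.10 ✓; ∠AHS = 42.70° ✓; |HS| = 17.30 ✓; ∠HSK = 73.50° ✓; |SK| = 32.70 ✗.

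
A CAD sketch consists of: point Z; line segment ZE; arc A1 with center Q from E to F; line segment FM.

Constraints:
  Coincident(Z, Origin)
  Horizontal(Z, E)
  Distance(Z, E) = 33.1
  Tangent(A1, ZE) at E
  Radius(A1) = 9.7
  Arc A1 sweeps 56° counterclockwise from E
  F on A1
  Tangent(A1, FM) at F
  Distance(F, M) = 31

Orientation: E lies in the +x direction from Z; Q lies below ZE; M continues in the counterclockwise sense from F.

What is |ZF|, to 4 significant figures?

25.42

Z is at the origin; Z and E share the same y with |ZE| = 33.1 and E on the +x side, so E = (33.10, 0.000). The tangent condition forces QE to be normal to ZE, so Q = E + (0, -9.7) = (33.10, -9.700). On A1, E sits at bearing 90° from Q; a 56° counterclockwise sweep puts F at bearing 146°, so F = Q + 9.7·(cos 146°, sin 146°) = (25.06, -4.276). Then |ZF| = |F − Z| = 25.42.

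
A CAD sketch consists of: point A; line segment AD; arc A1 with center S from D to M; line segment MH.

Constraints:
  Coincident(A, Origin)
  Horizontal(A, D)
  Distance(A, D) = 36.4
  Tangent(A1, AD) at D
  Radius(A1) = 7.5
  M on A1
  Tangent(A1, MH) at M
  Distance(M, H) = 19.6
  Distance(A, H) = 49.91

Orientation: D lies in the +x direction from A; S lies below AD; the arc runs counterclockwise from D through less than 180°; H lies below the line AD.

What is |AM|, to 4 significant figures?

32.45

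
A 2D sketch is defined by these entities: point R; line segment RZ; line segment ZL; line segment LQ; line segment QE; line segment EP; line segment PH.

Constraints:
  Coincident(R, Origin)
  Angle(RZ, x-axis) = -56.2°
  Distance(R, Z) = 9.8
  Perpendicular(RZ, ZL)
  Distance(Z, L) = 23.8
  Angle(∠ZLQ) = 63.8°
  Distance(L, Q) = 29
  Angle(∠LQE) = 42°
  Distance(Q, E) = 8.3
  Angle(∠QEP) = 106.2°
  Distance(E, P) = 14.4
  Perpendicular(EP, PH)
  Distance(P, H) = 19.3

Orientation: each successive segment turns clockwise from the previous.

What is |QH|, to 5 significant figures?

20.193

∠QEP = 106.2° gives EP at -114.20° from the x-axis; with |EP| = 14.4, P = (-17.743, -11.152). The perpendicularity gives PH at right angles to EP, so PH runs at 155.80°; with |PH| = 19.3, H = (-35.347, -3.2406). Then |QH| = |H − Q| = 20.193.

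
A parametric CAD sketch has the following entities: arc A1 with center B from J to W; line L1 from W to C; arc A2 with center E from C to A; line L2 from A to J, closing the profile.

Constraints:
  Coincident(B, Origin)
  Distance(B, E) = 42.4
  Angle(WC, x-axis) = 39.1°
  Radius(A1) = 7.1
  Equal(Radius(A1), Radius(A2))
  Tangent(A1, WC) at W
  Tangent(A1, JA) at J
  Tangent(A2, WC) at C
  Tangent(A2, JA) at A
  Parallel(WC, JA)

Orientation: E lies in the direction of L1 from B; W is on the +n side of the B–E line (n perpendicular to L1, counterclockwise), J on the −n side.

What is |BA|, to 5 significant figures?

42.990

The slot axis is L1's direction at 39.1°, so u = (cos 39.1°, sin 39.1°) = (0.77605, 0.63068) and n = (−sin 39.1°, cos 39.1°) = (-0.63068, 0.77605). B is at the origin and E lies 42.4 along u from B, so E = 42.4·u = (32.904, 26.741). Tangency of A1 to both parallel lines with radius 7.1 puts W and J at B ± 7.1·n: W = (-4.4778, 5.5099), J = (4.4778, -5.5099). Equal radii place C and A the same way about E: C = E + 7.1·n = (28.427, 32.251), A = E − 7.1·n = (37.382, 21.231). Then |BA| = |A − B| = 42.990.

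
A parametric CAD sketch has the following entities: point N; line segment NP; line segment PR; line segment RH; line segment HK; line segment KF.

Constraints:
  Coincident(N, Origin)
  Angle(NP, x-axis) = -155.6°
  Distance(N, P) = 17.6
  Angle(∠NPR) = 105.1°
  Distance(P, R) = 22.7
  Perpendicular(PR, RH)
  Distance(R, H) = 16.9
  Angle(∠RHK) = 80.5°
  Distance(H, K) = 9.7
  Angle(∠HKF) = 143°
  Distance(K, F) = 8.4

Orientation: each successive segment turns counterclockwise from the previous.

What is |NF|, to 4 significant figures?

14.25

N is at the origin; NP runs at -155.6° with length 17.6, so P = (-16.03, -7.271). ∠NPR = 105.1° gives PR at -80.70° from the x-axis; with |PR| = 22.7, R = (-12.36, -29.67). PR ⟂ RH, so RH runs at 9.300°; with |RH| = 16.9, H = (4.318, -26.94). ∠RHK = 80.5° gives HK at 108.8° from the x-axis; with |HK| = 9.7, K = (1.192, -17.76). ∠HKF = 143.0° gives KF at 145.8° from the x-axis; with |KF| = 8.4, F = (-5.755, -13.04). Then |NF| = |F − N| = 14.25.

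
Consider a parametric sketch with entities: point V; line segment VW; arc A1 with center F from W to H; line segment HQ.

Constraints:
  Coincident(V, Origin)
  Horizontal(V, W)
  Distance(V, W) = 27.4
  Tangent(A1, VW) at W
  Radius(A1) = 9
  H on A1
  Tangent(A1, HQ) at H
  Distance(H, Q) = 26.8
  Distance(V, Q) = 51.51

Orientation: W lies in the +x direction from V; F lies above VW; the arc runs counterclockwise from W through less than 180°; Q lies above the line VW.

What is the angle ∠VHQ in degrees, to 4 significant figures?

105.5°

Checks: V.y = 0.00, W.y = 0.00 ✓; |FH| = 9.000 ✓; ∠(FH, HQ) = 90.00° ✓; |HQ| = 26.80 ✓; |VQ| = 51.51 ✓.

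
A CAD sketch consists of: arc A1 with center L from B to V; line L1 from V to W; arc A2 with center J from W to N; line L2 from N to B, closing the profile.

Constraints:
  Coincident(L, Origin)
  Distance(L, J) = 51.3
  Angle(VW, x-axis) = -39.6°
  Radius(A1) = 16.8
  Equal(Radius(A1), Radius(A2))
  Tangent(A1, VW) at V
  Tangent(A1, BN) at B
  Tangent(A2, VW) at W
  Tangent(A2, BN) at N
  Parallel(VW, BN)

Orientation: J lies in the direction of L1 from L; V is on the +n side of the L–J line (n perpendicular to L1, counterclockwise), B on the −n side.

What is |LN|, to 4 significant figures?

53.98

The slot axis is L1's direction at -39.6°, so u = (cos -39.6°, sin -39.6°) = (0.7705, -0.6374) and n = (−sin -39.6°, cos -39.6°) = (0.6374, 0.7705). L is at the origin and J lies 51.3 along u from L, so J = 51.3·u = (39.53, -32.70). Tangency of A1 to both parallel lines with radius 16.8 puts V and B at L ± 16.8·n: V = (10.71, 12.94), B = (-10.71, -12.94). Equal radii place W and N the same way about J: W = J + 16.8·n = (50.24, -19.76), N = J − 16.8·n = (28.82, -45.64). Then |LN| = |N − L| = 53.98.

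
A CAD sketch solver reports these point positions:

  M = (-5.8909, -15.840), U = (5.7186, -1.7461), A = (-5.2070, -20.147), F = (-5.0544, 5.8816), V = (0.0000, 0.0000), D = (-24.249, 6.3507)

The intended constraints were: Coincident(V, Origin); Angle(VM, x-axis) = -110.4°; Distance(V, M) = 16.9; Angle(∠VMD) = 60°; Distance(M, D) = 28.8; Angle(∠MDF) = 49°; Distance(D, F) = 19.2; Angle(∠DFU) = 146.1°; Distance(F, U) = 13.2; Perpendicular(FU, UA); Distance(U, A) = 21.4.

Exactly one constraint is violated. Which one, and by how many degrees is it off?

Perpendicular(FU, UA) — off by 4.60°.

V = (0.00, 0.00) ✓; VM at -110.4° ✓; |VM| = 16.90 ✓; ∠VMD = 60.00° ✓; |MD| = 28.80 ✓; ∠MDF = 49.00° ✓; |DF| = 19.20 ✓; ∠DFU = 146.1° ✓; |FU| = 13.20 ✓; ∠(FU, UA) = 85.40° ✗; |UA| = 21.40 ✓.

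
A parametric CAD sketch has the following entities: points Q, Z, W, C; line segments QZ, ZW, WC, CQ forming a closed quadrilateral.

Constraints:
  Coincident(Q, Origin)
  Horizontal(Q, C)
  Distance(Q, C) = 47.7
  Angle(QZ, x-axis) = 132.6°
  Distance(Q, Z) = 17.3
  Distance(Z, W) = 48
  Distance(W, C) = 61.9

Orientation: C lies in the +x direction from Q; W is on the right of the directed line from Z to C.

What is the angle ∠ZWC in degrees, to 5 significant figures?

65.716°

Q is at the origin; Q and C share the same y with |QC| = 47.7 and C in +x, so C = (47.7, 0). QZ runs at 132.6° with |QZ| = 17.3, so Z = (-11.710, 12.734). W is determined by |ZW| = 48.0 and |WC| = 61.9 together: it lies at the intersection of circle(Z, 48.0) and circle(C, 61.9). With |ZC| = 60.759, the foot of the radical line on ZC is 17.809 from Z and the perpendicular offset is √(48.0² − 17.809²) = 44.574. Taking the right-of-ZC solution: W = (-3.6390, -34.582).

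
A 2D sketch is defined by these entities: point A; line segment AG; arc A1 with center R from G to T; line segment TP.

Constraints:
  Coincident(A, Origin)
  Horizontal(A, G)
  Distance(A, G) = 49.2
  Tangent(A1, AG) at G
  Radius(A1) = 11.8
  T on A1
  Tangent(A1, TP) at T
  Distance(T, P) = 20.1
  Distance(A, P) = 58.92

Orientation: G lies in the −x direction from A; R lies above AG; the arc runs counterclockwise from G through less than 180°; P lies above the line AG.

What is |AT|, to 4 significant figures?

42.15

Checks: ∠(RG, GA) = 90.00° ✓; |RT| = 11.80 ✓; ∠(RT, TP) = 90.00° ✓; |TP| = 20.10 ✓; |AP| = 58.92 ✓.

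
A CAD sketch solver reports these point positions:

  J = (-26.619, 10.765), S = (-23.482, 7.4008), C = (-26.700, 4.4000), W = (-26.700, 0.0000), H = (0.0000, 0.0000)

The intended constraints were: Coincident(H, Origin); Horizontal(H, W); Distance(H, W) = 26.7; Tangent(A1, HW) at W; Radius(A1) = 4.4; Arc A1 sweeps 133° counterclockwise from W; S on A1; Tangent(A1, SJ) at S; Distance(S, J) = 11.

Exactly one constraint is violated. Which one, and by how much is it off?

Distance(S, J) = 11 — off by 6.40.

H = (0.00, 0.00) ✓; H.y = 0.00, W.y = 0.00 ✓; |HW| = 26.70 ✓; ∠(CW, WH) = 90.00° ✓; |CW| = 4.400 ✓; bearing(C→S) − bearing(C→W) = 133.0° ✓; |CS| = 4.400 ✓; ∠(CS, SJ) = 90.00° ✓; |SJ| = 4.600 ✗.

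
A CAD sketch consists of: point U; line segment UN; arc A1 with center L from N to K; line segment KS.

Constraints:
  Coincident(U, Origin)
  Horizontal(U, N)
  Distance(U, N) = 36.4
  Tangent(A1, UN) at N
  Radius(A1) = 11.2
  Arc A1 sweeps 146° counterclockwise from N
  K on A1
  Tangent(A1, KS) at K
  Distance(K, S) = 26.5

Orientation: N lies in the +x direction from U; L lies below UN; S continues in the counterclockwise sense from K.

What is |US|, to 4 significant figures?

62.94

U is at the origin; U and N share the same y with |UN| = 36.4 and N on the +x side, so N = (36.40, 0.000). Since A1 is tangent to UN there, LN ⟂ UN, so L = N + (0, -11.2) = (36.40, -11.20). On A1, N sits at bearing 90° from L; a 146° counterclockwise sweep puts K at bearing 236°, so K = L + 11.2·(cos 236°, sin 236°) = (30.14, -20.49). The tangent condition forces LK to be normal to KS, so KS runs along (−sin 236°, cos 236°); with |KS| = 26.5, S = (52.11, -35.30). Then |US| = |S − U| = 62.94.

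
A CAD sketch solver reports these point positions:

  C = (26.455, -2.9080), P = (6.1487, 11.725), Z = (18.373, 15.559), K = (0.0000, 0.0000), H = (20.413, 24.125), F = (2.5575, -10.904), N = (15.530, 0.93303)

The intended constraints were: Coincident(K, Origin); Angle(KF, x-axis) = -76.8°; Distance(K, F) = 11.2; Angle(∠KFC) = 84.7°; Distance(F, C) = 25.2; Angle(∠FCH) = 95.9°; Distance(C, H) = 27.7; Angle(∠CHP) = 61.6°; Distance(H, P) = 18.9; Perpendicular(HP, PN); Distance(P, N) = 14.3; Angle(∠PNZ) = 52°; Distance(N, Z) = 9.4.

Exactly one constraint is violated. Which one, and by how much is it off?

Distance(N, Z) = 9.4 — off by 5.50.

K = (0.00, 0.00) ✓; KF at -76.80° ✓; |KF| = 11.20 ✓; ∠KFC = 84.70° ✓; |FC| = 25.20 ✓; ∠FCH = 95.90° ✓; |CH| = 27.70 ✓; ∠CHP = 61.60° ✓; |HP| = 18.90 ✓; ∠(HP, PN) = 90.00° ✓; |PN| = 14.30 ✓; ∠PNZ = 52.00° ✓; |NZ| = 14.90 ✗.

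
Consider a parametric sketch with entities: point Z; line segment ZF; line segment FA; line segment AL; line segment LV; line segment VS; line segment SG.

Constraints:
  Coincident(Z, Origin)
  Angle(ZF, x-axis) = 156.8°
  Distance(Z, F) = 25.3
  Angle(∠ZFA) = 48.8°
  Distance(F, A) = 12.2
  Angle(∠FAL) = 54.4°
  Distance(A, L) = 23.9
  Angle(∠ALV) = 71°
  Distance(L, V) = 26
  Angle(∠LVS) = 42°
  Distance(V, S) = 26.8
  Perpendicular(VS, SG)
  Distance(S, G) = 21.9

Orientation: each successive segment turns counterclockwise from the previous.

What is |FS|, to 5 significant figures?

10.232

Z is at the origin; ZF runs at 156.8° with length 25.3, so F = (-23.254, 9.9667). ∠ZFA = 48.8° gives FA at -72.000° from the x-axis; with |FA| = 12.2, A = (-19.484, -1.6362). ∠FAL = 54.4° gives AL at 53.600° from the x-axis; with |AL| = 23.9, L = (-5.3014, 17.601). ∠ALV = 71.0° gives LV at 162.60° from the x-axis; with |LV| = 26.0, V = (-30.112, 25.376). ∠LVS = 42.0° gives VS at -59.400° from the x-axis; with |VS| = 26.8, S = (-16.469, 2.3080). Then |FS| = |S − F| = 10.232.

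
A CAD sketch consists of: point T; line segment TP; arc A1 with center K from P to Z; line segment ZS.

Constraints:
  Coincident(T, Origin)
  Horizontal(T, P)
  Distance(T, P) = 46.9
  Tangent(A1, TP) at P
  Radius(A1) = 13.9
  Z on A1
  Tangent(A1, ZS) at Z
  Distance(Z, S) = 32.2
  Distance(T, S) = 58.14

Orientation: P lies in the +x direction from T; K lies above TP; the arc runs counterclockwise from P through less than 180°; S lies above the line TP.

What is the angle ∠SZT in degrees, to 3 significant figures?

68.6°

Checks: |KZ| = 13.90 ✓; ∠(KZ, ZS) = 90.00° ✓; |ZS| = 32.20 ✓; |TS| = 58.14 ✓.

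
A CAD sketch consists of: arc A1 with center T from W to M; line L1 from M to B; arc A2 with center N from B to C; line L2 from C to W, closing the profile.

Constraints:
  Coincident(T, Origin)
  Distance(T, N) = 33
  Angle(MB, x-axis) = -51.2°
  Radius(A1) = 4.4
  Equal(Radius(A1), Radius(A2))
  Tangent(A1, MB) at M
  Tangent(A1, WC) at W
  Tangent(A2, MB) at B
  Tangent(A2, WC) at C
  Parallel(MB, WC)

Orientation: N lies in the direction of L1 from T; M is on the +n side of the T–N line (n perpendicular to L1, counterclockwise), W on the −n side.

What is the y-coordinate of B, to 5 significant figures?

-22.961

Tangency of A1 to both parallel lines with radius 4.4 puts M and W at T ± 4.4·n: M = (3.4291, 2.7571), W = (-3.4291, -2.7571). Equal radii place B and C the same way about N: B = N + 4.4·n = (24.107, -22.961), C = N − 4.4·n = (17.249, -28.475). So B.y = -22.961.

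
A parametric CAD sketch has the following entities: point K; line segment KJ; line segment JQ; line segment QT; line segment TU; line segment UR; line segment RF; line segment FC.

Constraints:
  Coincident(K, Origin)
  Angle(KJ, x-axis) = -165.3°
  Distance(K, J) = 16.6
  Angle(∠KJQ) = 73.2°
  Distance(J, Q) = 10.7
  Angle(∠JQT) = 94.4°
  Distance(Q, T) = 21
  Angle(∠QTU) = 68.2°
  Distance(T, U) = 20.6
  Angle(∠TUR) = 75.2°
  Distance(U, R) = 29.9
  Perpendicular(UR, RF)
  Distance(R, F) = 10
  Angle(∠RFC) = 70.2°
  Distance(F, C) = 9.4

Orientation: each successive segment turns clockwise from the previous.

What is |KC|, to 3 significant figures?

16.0

K is at the origin; KJ runs at -165.3° with length 16.6, so J = (-16.1, -4.21). ∠KJQ = 73.2° gives JQ at 87.9° from the x-axis; with |JQ| = 10.7, Q = (-15.7, 6.48). ∠JQT = 94.4° gives QT at 2.30° from the x-axis; with |QT| = 21.0, T = (5.32, 7.32). ∠QTU = 68.2° gives TU at -110° from the x-axis; with |TU| = 20.6, U = (-1.56, -12.1). ∠TUR = 75.2° gives UR at 146° from the x-axis; with |UR| = 29.9, R = (-26.3, 4.75). The perpendicularity gives RF at right angles to UR, so RF runs at 55.7°; with |RF| = 10.0, F = (-20.6, 13.0). ∠RFC = 70.2° gives FC at -54.1° from the x-axis; with |FC| = 9.4, C = (-15.1, 5.40). Then |KC| = |C − K| = 16.0.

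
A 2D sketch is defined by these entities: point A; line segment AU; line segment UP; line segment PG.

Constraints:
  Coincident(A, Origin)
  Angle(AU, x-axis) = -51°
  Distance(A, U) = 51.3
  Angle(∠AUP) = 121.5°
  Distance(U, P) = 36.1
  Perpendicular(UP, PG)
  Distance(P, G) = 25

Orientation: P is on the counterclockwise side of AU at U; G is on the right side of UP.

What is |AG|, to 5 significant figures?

93.178

∠AUP = 121.5°, so UP runs at -51.0° + (180° − 121.5°) = 7.5000° from the x-axis; with |UP| = 36.1, P = U + 36.1·(cos 7.5000°, sin 7.5000°) = (68.075, -35.156). UP is perpendicular to PG; with |PG| = 25.0 on the right of UP, G = P + 25.0·(0.13053, -0.99144) = (71.338, -59.942). Then |AG| = |G − A| = 93.178.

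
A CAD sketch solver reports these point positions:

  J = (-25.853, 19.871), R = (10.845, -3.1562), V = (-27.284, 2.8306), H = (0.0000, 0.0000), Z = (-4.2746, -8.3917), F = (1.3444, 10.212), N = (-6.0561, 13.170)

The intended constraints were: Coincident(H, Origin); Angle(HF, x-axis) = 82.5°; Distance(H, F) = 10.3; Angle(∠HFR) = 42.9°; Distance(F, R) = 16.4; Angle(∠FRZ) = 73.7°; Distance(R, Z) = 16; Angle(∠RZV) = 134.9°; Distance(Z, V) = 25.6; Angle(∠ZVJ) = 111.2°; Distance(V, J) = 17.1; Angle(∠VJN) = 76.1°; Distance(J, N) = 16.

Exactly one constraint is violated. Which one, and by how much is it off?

Distance(J, N) = 16 — off by 4.90.

H = (0.00, 0.00) ✓; HF at 82.50° ✓; |HF| = 10.30 ✓; ∠HFR = 42.90° ✓; |FR| = 16.40 ✓; ∠FRZ = 73.70° ✓; |RZ| = 16.00 ✓; ∠RZV = 134.9° ✓; |ZV| = 25.60 ✓; ∠ZVJ = 111.2° ✓; |VJ| = 17.10 ✓; ∠VJN = 76.10° ✓; |JN| = 20.90 ✗.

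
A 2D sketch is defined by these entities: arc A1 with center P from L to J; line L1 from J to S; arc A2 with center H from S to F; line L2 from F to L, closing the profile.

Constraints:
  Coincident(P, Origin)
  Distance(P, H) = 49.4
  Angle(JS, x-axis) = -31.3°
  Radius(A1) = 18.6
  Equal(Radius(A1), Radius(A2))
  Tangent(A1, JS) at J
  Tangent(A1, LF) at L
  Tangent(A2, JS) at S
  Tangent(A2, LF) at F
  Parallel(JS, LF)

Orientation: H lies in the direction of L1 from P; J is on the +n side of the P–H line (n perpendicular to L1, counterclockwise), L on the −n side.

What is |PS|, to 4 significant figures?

52.79

The slot axis is L1's direction at -31.3°, so u = (cos -31.3°, sin -31.3°) = (0.8545, -0.5195) and n = (−sin -31.3°, cos -31.3°) = (0.5195, 0.8545). P is at the origin and H lies 49.4 along u from P, so H = 49.4·u = (42.21, -25.66). Tangency of A1 to both parallel lines with radius 18.6 puts J and L at P ± 18.6·n: J = (9.663, 15.89), L = (-9.663, -15.89). Equal radii place S and F the same way about H: S = H + 18.6·n = (51.87, -9.771), F = H − 18.6·n = (32.55, -41.56). Then |PS| = |S − P| = 52.79.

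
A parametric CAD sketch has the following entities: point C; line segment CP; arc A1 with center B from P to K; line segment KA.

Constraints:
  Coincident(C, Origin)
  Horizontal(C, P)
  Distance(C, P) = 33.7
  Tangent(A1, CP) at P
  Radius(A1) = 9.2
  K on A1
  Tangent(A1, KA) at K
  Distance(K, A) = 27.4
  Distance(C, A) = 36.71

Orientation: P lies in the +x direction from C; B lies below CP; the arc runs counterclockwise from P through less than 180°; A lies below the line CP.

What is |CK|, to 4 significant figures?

25.74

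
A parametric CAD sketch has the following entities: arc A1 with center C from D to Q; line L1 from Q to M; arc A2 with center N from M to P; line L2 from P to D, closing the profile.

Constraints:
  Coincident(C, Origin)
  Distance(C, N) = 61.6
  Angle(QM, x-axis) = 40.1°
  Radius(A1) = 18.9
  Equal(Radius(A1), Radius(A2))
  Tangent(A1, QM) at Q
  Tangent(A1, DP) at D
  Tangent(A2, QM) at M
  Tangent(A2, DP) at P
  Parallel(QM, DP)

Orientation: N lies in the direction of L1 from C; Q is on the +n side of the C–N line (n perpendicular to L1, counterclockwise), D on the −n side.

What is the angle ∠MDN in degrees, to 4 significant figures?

14.48°

Tangency of A1 to both parallel lines with radius 18.9 puts Q and D at C ± 18.9·n: Q = (-12.17, 14.46), D = (12.17, -14.46). Equal radii place M and P the same way about N: M = N + 18.9·n = (34.95, 54.14), P = N − 18.9·n = (59.29, 25.22). Then cos ∠MDN = DM·DN / (|DM||DN|), giving 14.48°.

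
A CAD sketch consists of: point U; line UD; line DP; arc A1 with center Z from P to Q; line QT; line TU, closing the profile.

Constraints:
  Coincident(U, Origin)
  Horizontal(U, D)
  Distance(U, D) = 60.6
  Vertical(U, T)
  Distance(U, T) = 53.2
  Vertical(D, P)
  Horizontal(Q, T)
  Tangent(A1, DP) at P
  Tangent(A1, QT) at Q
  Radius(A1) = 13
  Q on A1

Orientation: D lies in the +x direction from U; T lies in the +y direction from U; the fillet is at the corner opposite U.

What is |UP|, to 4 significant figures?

72.72

The virtual corner opposite U is at (60.60, 53.20). Tangency of A1 to DP means the radius ZP is perpendicular to DP and the tangent condition forces ZQ to be normal to QT, with radius 13.0, so the center Z sits 13.0 in from both sides at Z = (47.60, 40.20). That places the tangent points at P = (60.60, 40.20) on DP and Q = (47.60, 53.20) on QT. Then |UP| = |P − U| = 72.72.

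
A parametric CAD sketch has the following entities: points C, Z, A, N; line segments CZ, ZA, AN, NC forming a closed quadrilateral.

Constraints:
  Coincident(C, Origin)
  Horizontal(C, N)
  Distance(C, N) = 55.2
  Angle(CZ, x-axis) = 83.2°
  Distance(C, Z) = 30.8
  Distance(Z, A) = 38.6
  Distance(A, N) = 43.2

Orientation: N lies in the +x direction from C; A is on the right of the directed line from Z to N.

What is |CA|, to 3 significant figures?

14.4

C is at the origin; CN is horizontal with |CN| = 55.2 and N in +x, so N = (55.2, 0). CZ runs at 83.2° with |CZ| = 30.8, so Z = (3.65, 30.6). A is determined by |ZA| = 38.6 and |AN| = 43.2 together: it lies at the intersection of circle(Z, 38.6) and circle(N, 43.2). With |ZN| = 59.9, the foot of the radical line on ZN is 26.8 from Z and the perpendicular offset is √(38.6² − 26.8²) = 27.7. Taking the right-of-ZN solution: A = (12.6, -6.97).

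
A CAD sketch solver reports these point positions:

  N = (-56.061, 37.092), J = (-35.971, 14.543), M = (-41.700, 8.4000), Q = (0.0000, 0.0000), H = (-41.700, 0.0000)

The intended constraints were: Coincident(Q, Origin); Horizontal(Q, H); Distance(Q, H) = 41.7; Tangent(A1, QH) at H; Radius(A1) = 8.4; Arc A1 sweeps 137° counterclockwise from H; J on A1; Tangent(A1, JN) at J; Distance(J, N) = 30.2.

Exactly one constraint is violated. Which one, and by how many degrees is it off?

Tangent(A1, JN) at J — off by 5.30°.

Q = (0.00, 0.00) ✓; Q.y = 0.00, H.y = 0.00 ✓; |QH| = 41.70 ✓; ∠(MH, HQ) = 90.00° ✓; |MH| = 8.400 ✓; bearing(M→J) − bearing(M→H) = 137.0° ✓; |MJ| = 8.400 ✓; ∠(MJ, JN) = 95.30° ✗; |JN| = 30.20 ✓.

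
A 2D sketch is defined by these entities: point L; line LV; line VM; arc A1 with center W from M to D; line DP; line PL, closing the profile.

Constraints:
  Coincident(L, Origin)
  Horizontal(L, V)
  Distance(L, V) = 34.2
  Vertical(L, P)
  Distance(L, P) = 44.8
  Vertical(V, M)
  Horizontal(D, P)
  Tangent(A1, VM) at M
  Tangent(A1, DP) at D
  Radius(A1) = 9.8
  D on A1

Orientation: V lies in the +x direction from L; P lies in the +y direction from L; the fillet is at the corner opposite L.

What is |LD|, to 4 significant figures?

51.01

L is at the origin; L and V share the same y with |LV| = 34.2 and V on the +x side, so V = (34.20, 0.000). LP is vertical with |LP| = 44.8 and P on the +y side, so P = (0.000, 44.80). The virtual corner opposite L is at (34.20, 44.80). A1 meets VM tangentially, so WM is at right angles to VM and tangency of A1 to DP means the radius WD is perpendicular to DP, with radius 9.8, so the center W sits 9.8 in from both sides at W = (24.40, 35.00). That places the tangent points at M = (34.20, 35.00) on VM and D = (24.40, 44.80) on DP. Then |LD| = |D − L| = 51.01.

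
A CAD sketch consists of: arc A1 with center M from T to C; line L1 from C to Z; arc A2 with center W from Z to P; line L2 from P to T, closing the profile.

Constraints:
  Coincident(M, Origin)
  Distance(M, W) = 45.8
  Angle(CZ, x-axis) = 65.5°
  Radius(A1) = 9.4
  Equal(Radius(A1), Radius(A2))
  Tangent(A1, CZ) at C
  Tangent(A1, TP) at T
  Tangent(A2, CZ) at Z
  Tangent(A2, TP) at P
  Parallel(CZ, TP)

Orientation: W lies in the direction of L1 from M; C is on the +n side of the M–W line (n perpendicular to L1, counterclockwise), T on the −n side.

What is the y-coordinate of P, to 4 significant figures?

37.78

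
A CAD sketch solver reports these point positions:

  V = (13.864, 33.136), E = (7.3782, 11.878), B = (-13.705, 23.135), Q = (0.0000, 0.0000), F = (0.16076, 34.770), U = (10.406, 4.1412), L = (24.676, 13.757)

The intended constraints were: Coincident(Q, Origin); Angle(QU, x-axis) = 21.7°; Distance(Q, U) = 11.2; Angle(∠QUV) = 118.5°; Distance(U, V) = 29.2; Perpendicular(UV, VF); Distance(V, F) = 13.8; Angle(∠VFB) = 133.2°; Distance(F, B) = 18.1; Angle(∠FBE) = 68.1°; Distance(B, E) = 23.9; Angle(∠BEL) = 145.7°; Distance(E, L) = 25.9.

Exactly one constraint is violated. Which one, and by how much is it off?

Distance(E, L) = 25.9 — off by 8.50.

Q = (0.00, 0.00) ✓; QU at 21.70° ✓; |QU| = 11.20 ✓; ∠QUV = 118.5° ✓; |UV| = 29.20 ✓; ∠(UV, VF) = 90.00° ✓; |VF| = 13.80 ✓; ∠VFB = 133.2° ✓; |FB| = 18.10 ✓; ∠FBE = 68.10° ✓; |BE| = 23.90 ✓; ∠BEL = 145.7° ✓; |EL| = 17.40 ✗.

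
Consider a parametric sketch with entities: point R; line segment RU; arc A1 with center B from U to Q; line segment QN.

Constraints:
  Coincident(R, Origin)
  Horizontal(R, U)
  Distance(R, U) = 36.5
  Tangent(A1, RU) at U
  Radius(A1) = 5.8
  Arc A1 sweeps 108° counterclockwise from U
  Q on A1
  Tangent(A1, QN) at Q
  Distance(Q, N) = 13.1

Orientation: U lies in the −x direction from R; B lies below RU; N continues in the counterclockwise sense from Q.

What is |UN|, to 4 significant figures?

20.10

R is at the origin; RU is horizontal with |RU| = 36.5 and U on the −x side, so U = (-36.50, 0.000). A1 meets RU tangentially, so BU is at right angles to RU, so B = U + (0, -5.8) = (-36.50, -5.800). On A1, U sits at bearing 90° from B; a 108° counterclockwise sweep puts Q at bearing 198°, so Q = B + 5.8·(cos 198°, sin 198°) = (-42.02, -7.592). Tangency of A1 to QN means the radius BQ is perpendicular to QN, so QN runs along (−sin 198°, cos 198°); with |QN| = 13.1, N = (-37.97, -20.05). Then |UN| = |N − U| = 20.10.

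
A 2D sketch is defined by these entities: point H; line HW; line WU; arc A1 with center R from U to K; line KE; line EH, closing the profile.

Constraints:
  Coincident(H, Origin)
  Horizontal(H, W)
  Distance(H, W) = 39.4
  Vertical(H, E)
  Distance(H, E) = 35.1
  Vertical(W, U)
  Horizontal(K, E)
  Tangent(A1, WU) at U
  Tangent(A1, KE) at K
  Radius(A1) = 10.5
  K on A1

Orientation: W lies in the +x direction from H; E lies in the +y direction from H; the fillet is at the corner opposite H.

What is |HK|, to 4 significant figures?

45.47

H is at the origin; HW is horizontal with |HW| = 39.4 and W on the +x side, so W = (39.40, 0.000). H and E share the same x with |HE| = 35.1 and E on the +y side, so E = (0.000, 35.10). The virtual corner opposite H is at (39.40, 35.10). A1 meets WU tangentially, so RU is at right angles to WU and the tangent condition forces RK to be normal to KE, with radius 10.5, so the center R sits 10.5 in from both sides at R = (28.90, 24.60). That places the tangent points at U = (39.40, 24.60) on WU and K = (28.90, 35.10) on KE. Then |HK| = |K − H| = 45.47.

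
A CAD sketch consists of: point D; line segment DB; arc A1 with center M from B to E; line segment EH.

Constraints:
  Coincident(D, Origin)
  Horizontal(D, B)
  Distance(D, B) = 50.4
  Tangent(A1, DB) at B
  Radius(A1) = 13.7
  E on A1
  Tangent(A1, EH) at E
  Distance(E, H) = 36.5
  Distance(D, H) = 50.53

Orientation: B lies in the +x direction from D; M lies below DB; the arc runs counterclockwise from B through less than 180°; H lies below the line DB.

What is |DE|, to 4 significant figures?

38.57

Checks: D.y = 0.00, B.y = 0.00 ✓; |ME| = 13.70 ✓; ∠(ME, EH) = 90.00° ✓; |EH| = 36.50 ✓; |DH| = 50.53 ✓.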